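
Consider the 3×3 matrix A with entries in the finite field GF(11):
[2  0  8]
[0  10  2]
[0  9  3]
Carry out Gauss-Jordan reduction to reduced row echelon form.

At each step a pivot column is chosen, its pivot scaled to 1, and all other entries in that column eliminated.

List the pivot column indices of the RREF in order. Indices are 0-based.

step 1: normalize row 0 (÷2) = (1, 0, 4)
step 2: normalize row 1 (÷10) = (0, 1, 9)
  row 2: subtract 9×row1 = (0, 0, 10)
step 3: normalize row 2 (÷10) = (0, 0, 1)
  row 0: subtract 4×row2 = (1, 0, 0)
  row 1: subtract 9×row2 = (0, 1, 0)

pivot columns: 0, 1, 2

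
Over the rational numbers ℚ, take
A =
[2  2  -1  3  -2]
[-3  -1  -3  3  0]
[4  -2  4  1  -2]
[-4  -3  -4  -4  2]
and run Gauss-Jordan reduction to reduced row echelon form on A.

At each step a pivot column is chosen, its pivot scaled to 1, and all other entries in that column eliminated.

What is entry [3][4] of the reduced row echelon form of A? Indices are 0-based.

step 1: normalize row 0 (÷2) = (1, 1, -1/2, 3/2, -1)
  row 1: subtract -3×row0 = (0, 2, -9/2, 15/2, -3)
  row 2: subtract 4×row0 = (0, -6, 6, -5, 2)
  row 3: subtract -4×row0 = (0, 1, -6, 2, -2)
step 2: normalize row 1 (÷2) = (0, 1, -9/4, 15/4, -3/2)
  row 0: subtract 1×row1 = (1, 0, 7/4, -9/4, 1/2)
  row 2: subtract -6×row1 = (0, 0, -15/2, 35/2, -7)
  row 3: subtract 1×row1 = (0, 0, -15/4, -7/4, -1/2)
step 3: normalize row 2 (÷-15/2) = (0, 0, 1, -7/3, 14/15)
  row 0: subtract 7/4×row2 = (1, 0, 0, 11/6, -17/15)
  row 1: subtract -9/4×row2 = (0, 1, 0, -3/2, 3/5)
  row 3: subtract -15/4×row2 = (0, 0, 0, -21/2, 3)
step 4: normalize row 3 (÷-21/2) = (0, 0, 0, 1, -2/7)
  row 0: subtract 11/6×row3 = (1, 0, 0, 0, -64/105)
  row 1: subtract -3/2×row3 = (0, 1, 0, 0, 6/35)
  row 2: subtract -7/3×row3 = (0, 0, 1, 0, 4/15)

M[3][4] = -2/7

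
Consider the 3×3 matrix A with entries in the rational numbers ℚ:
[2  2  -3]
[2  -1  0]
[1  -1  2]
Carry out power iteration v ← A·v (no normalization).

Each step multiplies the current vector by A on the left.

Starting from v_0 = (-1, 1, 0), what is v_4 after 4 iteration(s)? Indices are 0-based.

v_4 = (27, 21, 2)

v_0 = (-1, 1, 0).
v_1 = A·v_0 = (0, -3, -2).
v_2 = A·v_1 = (0, 3, -1).
v_3 = A·v_2 = (9, -3, -5).
v_4 = A·v_3 = (27, 21, 2).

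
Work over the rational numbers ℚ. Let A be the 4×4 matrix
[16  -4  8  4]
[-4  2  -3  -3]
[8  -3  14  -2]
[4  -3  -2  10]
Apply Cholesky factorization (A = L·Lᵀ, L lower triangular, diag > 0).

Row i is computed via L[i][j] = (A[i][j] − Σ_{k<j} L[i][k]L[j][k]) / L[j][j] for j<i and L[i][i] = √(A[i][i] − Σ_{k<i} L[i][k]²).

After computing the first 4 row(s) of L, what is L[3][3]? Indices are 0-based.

L[3][3] = 1

Step 1: L[0][0] = √(16) = 4.
  L[1][0] = (-4) / L[0][0] = -1.
Step 2: L[1][1] = √(1) = 1.
  L[2][0] = (8) / L[0][0] = 2.
  L[2][1] = (-1) / L[1][1] = -1.
Step 3: L[2][2] = √(9) = 3.
  L[3][0] = (4) / L[0][0] = 1.
  L[3][1] = (-2) / L[1][1] = -2.
  L[3][2] = (-6) / L[2][2] = -2.
Step 4: L[3][3] = √(1) = 1.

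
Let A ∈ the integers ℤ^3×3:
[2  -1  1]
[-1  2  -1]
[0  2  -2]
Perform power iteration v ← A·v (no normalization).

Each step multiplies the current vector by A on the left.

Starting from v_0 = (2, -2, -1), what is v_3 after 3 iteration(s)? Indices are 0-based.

v_0 = (2, -2, -1).
v_1 = A·v_0 = (5, -5, -2).
v_2 = A·v_1 = (13, -13, -6).
v_3 = A·v_2 = (33, -33, -14).

v_3 = (33, -33, -14)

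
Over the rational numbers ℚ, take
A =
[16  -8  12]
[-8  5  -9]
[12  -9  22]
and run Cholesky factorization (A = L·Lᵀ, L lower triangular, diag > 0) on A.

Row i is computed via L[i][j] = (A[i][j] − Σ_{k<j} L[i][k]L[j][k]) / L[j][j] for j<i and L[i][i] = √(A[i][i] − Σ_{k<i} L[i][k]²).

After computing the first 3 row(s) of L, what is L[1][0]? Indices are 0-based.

L[1][0] = -2

Step 1: L[0][0] = √(16) = 4.
  L[1][0] = (-8) / L[0][0] = -2.
Step 2: L[1][1] = √(1) = 1.
  L[2][0] = (12) / L[0][0] = 3.
  L[2][1] = (-3) / L[1][1] = -3.
Step 3: L[2][2] = √(4) = 2.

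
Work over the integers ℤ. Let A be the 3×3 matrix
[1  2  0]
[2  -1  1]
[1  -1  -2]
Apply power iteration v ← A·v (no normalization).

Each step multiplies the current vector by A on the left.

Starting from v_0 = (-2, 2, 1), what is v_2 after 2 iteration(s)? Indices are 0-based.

v_2 = (-8, 3, 19)

v_0 = (-2, 2, 1).
v_1 = A·v_0 = (2, -5, -6).
v_2 = A·v_1 = (-8, 3, 19).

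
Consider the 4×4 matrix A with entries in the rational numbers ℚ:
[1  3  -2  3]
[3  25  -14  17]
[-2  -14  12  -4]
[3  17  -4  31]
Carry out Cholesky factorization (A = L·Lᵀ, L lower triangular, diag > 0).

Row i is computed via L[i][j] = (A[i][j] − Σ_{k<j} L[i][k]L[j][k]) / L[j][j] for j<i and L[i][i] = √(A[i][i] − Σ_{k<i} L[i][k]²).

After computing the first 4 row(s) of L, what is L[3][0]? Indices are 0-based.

Step 1: L[0][0] = √(1) = 1.
  L[1][0] = (3) / L[0][0] = 3.
Step 2: L[1][1] = √(16) = 4.
  L[2][0] = (-2) / L[0][0] = -2.
  L[2][1] = (-8) / L[1][1] = -2.
Step 3: L[2][2] = √(4) = 2.
  L[3][0] = (3) / L[0][0] = 3.
  L[3][1] = (8) / L[1][1] = 2.
  L[3][2] = (6) / L[2][2] = 3.
Step 4: L[3][3] = √(9) = 3.

L[3][0] = 3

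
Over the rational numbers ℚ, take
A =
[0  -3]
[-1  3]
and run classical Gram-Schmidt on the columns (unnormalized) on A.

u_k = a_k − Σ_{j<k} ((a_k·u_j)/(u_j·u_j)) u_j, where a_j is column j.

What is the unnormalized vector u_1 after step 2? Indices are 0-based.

u_1 = (-3, 0)

Step 1: u_0 = a_0 = (0, -1).
Step 2: u_1 = a_1 − (-3)·u_0 = (-3, 0).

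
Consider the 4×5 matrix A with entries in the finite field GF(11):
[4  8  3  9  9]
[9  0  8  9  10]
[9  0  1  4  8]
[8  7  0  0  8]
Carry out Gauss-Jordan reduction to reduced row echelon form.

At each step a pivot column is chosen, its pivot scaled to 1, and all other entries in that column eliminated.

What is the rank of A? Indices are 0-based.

[1] R0 /= 4  ⇒  (1, 2, 9, 5, 5)
     R1 -= 9·R0  ⇒  (0, 4, 4, 8, 9)
     R2 -= 9·R0  ⇒  (0, 4, 8, 3, 7)
     R3 -= 8·R0  ⇒  (0, 2, 5, 4, 1)
[2] R1 /= 4  ⇒  (0, 1, 1, 2, 5)
     R0 -= 2·R1  ⇒  (1, 0, 7, 1, 6)
     R2 -= 4·R1  ⇒  (0, 0, 4, 6, 9)
     R3 -= 2·R1  ⇒  (0, 0, 3, 0, 2)
[3] R2 /= 4  ⇒  (0, 0, 1, 7, 5)
     R0 -= 7·R2  ⇒  (1, 0, 0, 7, 4)
     R1 -= 1·R2  ⇒  (0, 1, 0, 6, 0)
     R3 -= 3·R2  ⇒  (0, 0, 0, 1, 9)
[4] R3 /= 1  ⇒  (0, 0, 0, 1, 9)
     R0 -= 7·R3  ⇒  (1, 0, 0, 0, 7)
     R1 -= 6·R3  ⇒  (0, 1, 0, 0, 1)
     R2 -= 7·R3  ⇒  (0, 0, 1, 0, 8)

rank = 4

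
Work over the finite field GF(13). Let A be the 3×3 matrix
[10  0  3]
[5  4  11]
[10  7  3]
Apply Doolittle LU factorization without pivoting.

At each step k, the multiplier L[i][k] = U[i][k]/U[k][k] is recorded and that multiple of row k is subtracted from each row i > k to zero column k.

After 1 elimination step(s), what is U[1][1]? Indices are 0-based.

k=0: U[0][0]=10
  eliminate (1,0): mult=7, new row 1: (0, 4, 3); set L[1][0]=7
  eliminate (2,0): mult=1, new row 2: (0, 7, 0); set L[2][0]=1

U[1][1] = 4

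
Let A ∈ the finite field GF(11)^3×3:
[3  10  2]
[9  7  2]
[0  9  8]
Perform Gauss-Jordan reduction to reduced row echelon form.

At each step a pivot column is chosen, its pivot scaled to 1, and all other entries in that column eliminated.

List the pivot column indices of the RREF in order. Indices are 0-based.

pivot columns: 0, 1, 2

step 1: normalize row 0 (÷3) = (1, 7, 8)
  row 1: subtract 9×row0 = (0, 10, 7)
step 2: normalize row 1 (÷10) = (0, 1, 4)
  row 0: subtract 7×row1 = (1, 0, 2)
  row 2: subtract 9×row1 = (0, 0, 5)
step 3: normalize row 2 (÷5) = (0, 0, 1)
  row 0: subtract 2×row2 = (1, 0, 0)
  row 1: subtract 4×row2 = (0, 1, 0)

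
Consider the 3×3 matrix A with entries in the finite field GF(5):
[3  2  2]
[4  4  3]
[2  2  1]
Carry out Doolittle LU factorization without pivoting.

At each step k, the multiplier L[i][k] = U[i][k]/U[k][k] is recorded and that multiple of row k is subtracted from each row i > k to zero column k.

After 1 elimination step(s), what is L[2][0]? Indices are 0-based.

L[2][0] = 4

[col 0] pivot 3
  R1 -= 3*R0 → (0, 3, 2)  (L[1][0] := 3)
  R2 -= 4*R0 → (0, 4, 3)  (L[2][0] := 4)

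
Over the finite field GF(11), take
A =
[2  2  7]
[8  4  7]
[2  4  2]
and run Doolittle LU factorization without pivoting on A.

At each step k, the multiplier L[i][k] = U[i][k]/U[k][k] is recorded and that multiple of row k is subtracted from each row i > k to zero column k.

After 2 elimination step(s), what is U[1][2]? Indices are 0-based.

U[1][2] = 1

[col 0] pivot 2
  R1 -= 4*R0 → (0, 7, 1)  (L[1][0] := 4)
  R2 -= 1*R0 → (0, 2, 6)  (L[2][0] := 1)
[col 1] pivot 7
  R2 -= 5*R1 → (0, 0, 1)  (L[2][1] := 5)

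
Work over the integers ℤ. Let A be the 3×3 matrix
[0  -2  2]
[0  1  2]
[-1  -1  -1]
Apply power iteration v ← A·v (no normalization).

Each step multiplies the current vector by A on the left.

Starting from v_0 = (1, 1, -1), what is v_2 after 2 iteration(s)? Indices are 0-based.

v_2 = (0, -3, 6)

v_0 = (1, 1, -1).
v_1 = A·v_0 = (-4, -1, -1).
v_2 = A·v_1 = (0, -3, 6).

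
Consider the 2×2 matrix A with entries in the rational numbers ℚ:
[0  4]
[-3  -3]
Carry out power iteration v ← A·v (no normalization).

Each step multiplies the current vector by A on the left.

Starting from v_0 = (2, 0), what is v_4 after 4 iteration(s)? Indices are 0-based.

v_4 = (72, -270)

v_0 = (2, 0).
v_1 = A·v_0 = (0, -6).
v_2 = A·v_1 = (-24, 18).
v_3 = A·v_2 = (72, 18).
v_4 = A·v_3 = (72, -270).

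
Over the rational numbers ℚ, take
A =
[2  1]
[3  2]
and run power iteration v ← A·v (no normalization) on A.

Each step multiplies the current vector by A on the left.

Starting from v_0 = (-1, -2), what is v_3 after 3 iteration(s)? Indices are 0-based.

v_3 = (-56, -97)

v_0 = (-1, -2).
v_1 = A·v_0 = (-4, -7).
v_2 = A·v_1 = (-15, -26).
v_3 = A·v_2 = (-56, -97).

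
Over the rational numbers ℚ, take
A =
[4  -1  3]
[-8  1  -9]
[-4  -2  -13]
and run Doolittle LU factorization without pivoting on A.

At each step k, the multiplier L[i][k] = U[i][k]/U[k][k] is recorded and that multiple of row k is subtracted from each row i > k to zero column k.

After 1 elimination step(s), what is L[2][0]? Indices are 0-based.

L[2][0] = -1

Step 1: pivot at (0,0) is 4.
  row1 ← row1 − (-2)·row0  ⇒  L[1][0]=-2, U row1=(0, -1, -3)
  row2 ← row2 − (-1)·row0  ⇒  L[2][0]=-1, U row2=(0, -3, -10)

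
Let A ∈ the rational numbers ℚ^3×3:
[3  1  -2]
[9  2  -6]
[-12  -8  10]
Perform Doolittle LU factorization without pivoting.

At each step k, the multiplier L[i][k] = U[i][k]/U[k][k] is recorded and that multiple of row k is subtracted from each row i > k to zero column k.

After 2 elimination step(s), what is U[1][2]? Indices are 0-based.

Step 1: pivot at (0,0) is 3.
  row1 ← row1 − (3)·row0  ⇒  L[1][0]=3, U row1=(0, -1, 0)
  row2 ← row2 − (-4)·row0  ⇒  L[2][0]=-4, U row2=(0, -4, 2)
Step 2: pivot at (1,1) is -1.
  row2 ← row2 − (4)·row1  ⇒  L[2][1]=4, U row2=(0, 0, 2)

U[1][2] = 0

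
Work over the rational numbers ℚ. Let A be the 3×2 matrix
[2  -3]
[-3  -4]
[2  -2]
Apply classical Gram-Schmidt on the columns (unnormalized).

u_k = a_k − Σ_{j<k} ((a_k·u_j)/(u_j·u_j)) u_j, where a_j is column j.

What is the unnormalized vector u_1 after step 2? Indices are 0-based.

Step 1: u_0 = a_0 = (2, -3, 2).
Step 2: u_1 = a_1 − (2/17)·u_0 = (-55/17, -62/17, -38/17).

u_1 = (-55/17, -62/17, -38/17)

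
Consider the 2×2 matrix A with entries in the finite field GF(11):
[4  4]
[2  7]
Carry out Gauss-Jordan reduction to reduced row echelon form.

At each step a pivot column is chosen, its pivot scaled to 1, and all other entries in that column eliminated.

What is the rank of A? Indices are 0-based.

rank = 2

[1] R0 /= 4  ⇒  (1, 1)
     R1 -= 2·R0  ⇒  (0, 5)
[2] R1 /= 5  ⇒  (0, 1)
     R0 -= 1·R1  ⇒  (1, 0)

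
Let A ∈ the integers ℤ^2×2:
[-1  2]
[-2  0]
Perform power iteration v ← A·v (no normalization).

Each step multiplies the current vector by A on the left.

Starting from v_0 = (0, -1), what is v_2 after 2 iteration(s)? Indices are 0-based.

v_0 = (0, -1).
v_1 = A·v_0 = (-2, 0).
v_2 = A·v_1 = (2, 4).

v_2 = (2, 4)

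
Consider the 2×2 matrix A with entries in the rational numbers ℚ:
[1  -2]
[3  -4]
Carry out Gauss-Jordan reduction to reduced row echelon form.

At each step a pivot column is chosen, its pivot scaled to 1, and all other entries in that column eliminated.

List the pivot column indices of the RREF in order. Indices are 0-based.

pivot(0,0)=1: scale R0 → (1, -2)
  clear (1,0): R1 −= (3)R0 → (0, 2)
pivot(1,1)=2: scale R1 → (0, 1)
  clear (0,1): R0 −= (-2)R1 → (1, 0)

pivot columns: 0, 1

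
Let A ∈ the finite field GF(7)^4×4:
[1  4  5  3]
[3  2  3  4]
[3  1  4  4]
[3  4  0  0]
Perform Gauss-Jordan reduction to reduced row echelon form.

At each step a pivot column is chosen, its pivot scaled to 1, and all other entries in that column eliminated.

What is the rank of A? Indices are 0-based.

rank = 4

pivot(0,0)=1: scale R0 → (1, 4, 5, 3)
  clear (1,0): R1 −= (3)R0 → (0, 4, 2, 2)
  clear (2,0): R2 −= (3)R0 → (0, 3, 3, 2)
  clear (3,0): R3 −= (3)R0 → (0, 6, 6, 5)
pivot(1,1)=4: scale R1 → (0, 1, 4, 4)
  clear (0,1): R0 −= (4)R1 → (1, 0, 3, 1)
  clear (2,1): R2 −= (3)R1 → (0, 0, 5, 4)
  clear (3,1): R3 −= (6)R1 → (0, 0, 3, 2)
pivot(2,2)=5: scale R2 → (0, 0, 1, 5)
  clear (0,2): R0 −= (3)R2 → (1, 0, 0, 0)
  clear (1,2): R1 −= (4)R2 → (0, 1, 0, 5)
  clear (3,2): R3 −= (3)R2 → (0, 0, 0, 1)
pivot(3,3)=1: scale R3 → (0, 0, 0, 1)
  clear (1,3): R1 −= (5)R3 → (0, 1, 0, 0)
  clear (2,3): R2 −= (5)R3 → (0, 0, 1, 0)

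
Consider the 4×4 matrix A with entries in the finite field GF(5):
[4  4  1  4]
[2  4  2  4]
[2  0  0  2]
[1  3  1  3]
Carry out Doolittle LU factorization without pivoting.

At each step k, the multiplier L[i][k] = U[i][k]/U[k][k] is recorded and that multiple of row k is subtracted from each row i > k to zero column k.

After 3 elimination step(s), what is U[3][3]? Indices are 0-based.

[col 0] pivot 4
  R1 -= 3*R0 → (0, 2, 4, 2)  (L[1][0] := 3)
  R2 -= 3*R0 → (0, 3, 2, 0)  (L[2][0] := 3)
  R3 -= 4*R0 → (0, 2, 2, 2)  (L[3][0] := 4)
[col 1] pivot 2
  R2 -= 4*R1 → (0, 0, 1, 2)  (L[2][1] := 4)
  R3 -= 1*R1 → (0, 0, 3, 0)  (L[3][1] := 1)
[col 2] pivot 1
  R3 -= 3*R2 → (0, 0, 0, 4)  (L[3][2] := 3)

U[3][3] = 4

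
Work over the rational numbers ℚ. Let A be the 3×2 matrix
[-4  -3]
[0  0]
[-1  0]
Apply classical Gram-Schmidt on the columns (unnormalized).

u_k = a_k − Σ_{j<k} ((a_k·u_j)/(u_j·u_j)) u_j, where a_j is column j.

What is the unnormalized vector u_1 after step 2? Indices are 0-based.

u_1 = (-3/17, 0, 12/17)

Step 1: u_0 = a_0 = (-4, 0, -1).
Step 2: u_1 = a_1 − (12/17)·u_0 = (-3/17, 0, 12/17).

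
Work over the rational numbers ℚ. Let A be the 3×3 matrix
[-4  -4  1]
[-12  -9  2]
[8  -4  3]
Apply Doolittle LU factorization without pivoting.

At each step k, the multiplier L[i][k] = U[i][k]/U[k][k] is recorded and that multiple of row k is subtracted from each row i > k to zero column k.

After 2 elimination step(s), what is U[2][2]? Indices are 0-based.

U[2][2] = 1

k=0: U[0][0]=-4
  eliminate (1,0): mult=3, new row 1: (0, 3, -1); set L[1][0]=3
  eliminate (2,0): mult=-2, new row 2: (0, -12, 5); set L[2][0]=-2
k=1: U[1][1]=3
  eliminate (2,1): mult=-4, new row 2: (0, 0, 1); set L[2][1]=-4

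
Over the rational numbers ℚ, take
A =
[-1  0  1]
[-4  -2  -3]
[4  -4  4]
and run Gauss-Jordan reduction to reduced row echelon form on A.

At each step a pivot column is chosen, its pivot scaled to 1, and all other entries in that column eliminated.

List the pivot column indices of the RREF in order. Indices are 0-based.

step 1: normalize row 0 (÷-1) = (1, 0, -1)
  row 1: subtract -4×row0 = (0, -2, -7)
  row 2: subtract 4×row0 = (0, -4, 8)
step 2: normalize row 1 (÷-2) = (0, 1, 7/2)
  row 2: subtract -4×row1 = (0, 0, 22)
step 3: normalize row 2 (÷22) = (0, 0, 1)
  row 0: subtract -1×row2 = (1, 0, 0)
  row 1: subtract 7/2×row2 = (0, 1, 0)

pivot columns: 0, 1, 2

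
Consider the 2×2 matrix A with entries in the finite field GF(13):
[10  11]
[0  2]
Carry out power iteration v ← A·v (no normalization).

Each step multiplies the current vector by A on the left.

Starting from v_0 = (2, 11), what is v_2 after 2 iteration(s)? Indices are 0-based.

v_2 = (1, 5)

v_0 = (2, 11).
v_1 = A·v_0 = (11, 9).
v_2 = A·v_1 = (1, 5).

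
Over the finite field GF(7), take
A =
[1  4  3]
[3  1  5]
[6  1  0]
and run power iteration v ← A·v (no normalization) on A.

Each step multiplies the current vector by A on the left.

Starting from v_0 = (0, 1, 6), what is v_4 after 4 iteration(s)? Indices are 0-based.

v_0 = (0, 1, 6).
v_1 = A·v_0 = (1, 3, 1).
v_2 = A·v_1 = (2, 4, 2).
v_3 = A·v_2 = (3, 6, 2).
v_4 = A·v_3 = (5, 4, 3).

v_4 = (5, 4, 3)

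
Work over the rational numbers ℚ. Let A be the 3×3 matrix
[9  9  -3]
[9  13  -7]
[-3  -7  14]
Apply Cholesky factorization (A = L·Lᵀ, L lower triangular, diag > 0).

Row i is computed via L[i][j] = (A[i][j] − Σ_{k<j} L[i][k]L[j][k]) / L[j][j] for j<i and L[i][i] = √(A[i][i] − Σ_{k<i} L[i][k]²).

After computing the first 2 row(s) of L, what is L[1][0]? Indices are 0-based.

L[1][0] = 3

Step 1: L[0][0] = √(9) = 3.
  L[1][0] = (9) / L[0][0] = 3.
Step 2: L[1][1] = √(4) = 2.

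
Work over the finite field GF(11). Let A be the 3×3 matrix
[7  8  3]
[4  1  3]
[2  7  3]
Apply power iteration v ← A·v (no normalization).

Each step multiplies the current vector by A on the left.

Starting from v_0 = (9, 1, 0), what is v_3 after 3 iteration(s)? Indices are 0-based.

v_3 = (2, 5, 7)

v_0 = (9, 1, 0).
v_1 = A·v_0 = (5, 4, 3).
v_2 = A·v_1 = (10, 0, 3).
v_3 = A·v_2 = (2, 5, 7).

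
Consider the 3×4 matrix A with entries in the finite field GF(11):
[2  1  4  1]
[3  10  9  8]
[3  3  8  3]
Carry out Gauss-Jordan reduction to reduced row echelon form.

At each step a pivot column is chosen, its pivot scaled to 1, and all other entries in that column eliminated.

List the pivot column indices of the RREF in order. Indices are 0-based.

pivot columns: 0, 1, 2

pivot(0,0)=2: scale R0 → (1, 6, 2, 6)
  clear (1,0): R1 −= (3)R0 → (0, 3, 3, 1)
  clear (2,0): R2 −= (3)R0 → (0, 7, 2, 7)
pivot(1,1)=3: scale R1 → (0, 1, 1, 4)
  clear (0,1): R0 −= (6)R1 → (1, 0, 7, 4)
  clear (2,1): R2 −= (7)R1 → (0, 0, 6, 1)
pivot(2,2)=6: scale R2 → (0, 0, 1, 2)
  clear (0,2): R0 −= (7)R2 → (1, 0, 0, 1)
  clear (1,2): R1 −= (1)R2 → (0, 1, 0, 2)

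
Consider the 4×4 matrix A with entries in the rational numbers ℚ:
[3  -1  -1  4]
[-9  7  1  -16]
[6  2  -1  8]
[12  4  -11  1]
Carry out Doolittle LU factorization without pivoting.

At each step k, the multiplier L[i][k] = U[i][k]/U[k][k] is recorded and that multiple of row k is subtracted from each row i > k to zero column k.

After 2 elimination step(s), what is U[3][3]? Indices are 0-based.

[col 0] pivot 3
  R1 -= -3*R0 → (0, 4, -2, -4)  (L[1][0] := -3)
  R2 -= 2*R0 → (0, 4, 1, 0)  (L[2][0] := 2)
  R3 -= 4*R0 → (0, 8, -7, -15)  (L[3][0] := 4)
[col 1] pivot 4
  R2 -= 1*R1 → (0, 0, 3, 4)  (L[2][1] := 1)
  R3 -= 2*R1 → (0, 0, -3, -7)  (L[3][1] := 2)

U[3][3] = -7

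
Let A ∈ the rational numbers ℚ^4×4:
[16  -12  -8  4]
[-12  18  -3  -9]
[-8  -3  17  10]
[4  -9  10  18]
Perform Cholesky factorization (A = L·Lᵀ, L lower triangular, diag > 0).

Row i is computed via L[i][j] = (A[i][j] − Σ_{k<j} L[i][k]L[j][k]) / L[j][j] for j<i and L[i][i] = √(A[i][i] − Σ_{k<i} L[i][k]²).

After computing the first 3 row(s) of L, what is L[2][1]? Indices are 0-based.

L[2][1] = -3

Step 1: L[0][0] = √(16) = 4.
  L[1][0] = (-12) / L[0][0] = -3.
Step 2: L[1][1] = √(9) = 3.
  L[2][0] = (-8) / L[0][0] = -2.
  L[2][1] = (-9) / L[1][1] = -3.
Step 3: L[2][2] = √(4) = 2.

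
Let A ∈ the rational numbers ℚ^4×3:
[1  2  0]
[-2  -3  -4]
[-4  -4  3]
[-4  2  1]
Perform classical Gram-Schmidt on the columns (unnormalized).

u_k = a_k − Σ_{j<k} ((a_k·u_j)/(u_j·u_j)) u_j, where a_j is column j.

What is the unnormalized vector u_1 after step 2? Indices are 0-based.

u_1 = (58/37, -79/37, -84/37, 138/37)

Step 1: u_0 = a_0 = (1, -2, -4, -4).
Step 2: u_1 = a_1 − (16/37)·u_0 = (58/37, -79/37, -84/37, 138/37).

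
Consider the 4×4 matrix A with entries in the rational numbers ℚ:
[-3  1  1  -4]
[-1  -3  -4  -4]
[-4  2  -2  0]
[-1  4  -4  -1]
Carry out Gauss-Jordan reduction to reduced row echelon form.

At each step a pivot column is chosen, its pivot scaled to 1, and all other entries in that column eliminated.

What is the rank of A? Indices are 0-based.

step 1: normalize row 0 (÷-3) = (1, -1/3, -1/3, 4/3)
  row 1: subtract -1×row0 = (0, -10/3, -13/3, -8/3)
  row 2: subtract -4×row0 = (0, 2/3, -10/3, 16/3)
  row 3: subtract -1×row0 = (0, 11/3, -13/3, 1/3)
step 2: normalize row 1 (÷-10/3) = (0, 1, 13/10, 4/5)
  row 0: subtract -1/3×row1 = (1, 0, 1/10, 8/5)
  row 2: subtract 2/3×row1 = (0, 0, -21/5, 24/5)
  row 3: subtract 11/3×row1 = (0, 0, -91/10, -13/5)
step 3: normalize row 2 (÷-21/5) = (0, 0, 1, -8/7)
  row 0: subtract 1/10×row2 = (1, 0, 0, 12/7)
  row 1: subtract 13/10×row2 = (0, 1, 0, 16/7)
  row 3: subtract -91/10×row2 = (0, 0, 0, -13)
step 4: normalize row 3 (÷-13) = (0, 0, 0, 1)
  row 0: subtract 12/7×row3 = (1, 0, 0, 0)
  row 1: subtract 16/7×row3 = (0, 1, 0, 0)
  row 2: subtract -8/7×row3 = (0, 0, 1, 0)

rank = 4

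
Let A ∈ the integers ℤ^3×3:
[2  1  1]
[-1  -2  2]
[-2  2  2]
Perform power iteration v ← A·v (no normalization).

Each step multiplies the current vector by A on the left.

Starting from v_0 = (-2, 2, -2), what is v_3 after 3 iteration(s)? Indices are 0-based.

v_0 = (-2, 2, -2).
v_1 = A·v_0 = (-4, -6, 4).
v_2 = A·v_1 = (-10, 24, 4).
v_3 = A·v_2 = (8, -30, 76).

v_3 = (8, -30, 76)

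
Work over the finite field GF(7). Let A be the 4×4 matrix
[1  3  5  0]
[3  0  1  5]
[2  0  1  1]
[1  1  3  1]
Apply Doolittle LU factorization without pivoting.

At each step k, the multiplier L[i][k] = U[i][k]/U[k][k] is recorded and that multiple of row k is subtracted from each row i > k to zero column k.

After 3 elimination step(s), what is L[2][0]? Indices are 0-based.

L[2][0] = 2

k=0: U[0][0]=1
  eliminate (1,0): mult=3, new row 1: (0, 5, 0, 5); set L[1][0]=3
  eliminate (2,0): mult=2, new row 2: (0, 1, 5, 1); set L[2][0]=2
  eliminate (3,0): mult=1, new row 3: (0, 5, 5, 1); set L[3][0]=1
k=1: U[1][1]=5
  eliminate (2,1): mult=3, new row 2: (0, 0, 5, 0); set L[2][1]=3
  eliminate (3,1): mult=1, new row 3: (0, 0, 5, 3); set L[3][1]=1
k=2: U[2][2]=5
  eliminate (3,2): mult=1, new row 3: (0, 0, 0, 3); set L[3][2]=1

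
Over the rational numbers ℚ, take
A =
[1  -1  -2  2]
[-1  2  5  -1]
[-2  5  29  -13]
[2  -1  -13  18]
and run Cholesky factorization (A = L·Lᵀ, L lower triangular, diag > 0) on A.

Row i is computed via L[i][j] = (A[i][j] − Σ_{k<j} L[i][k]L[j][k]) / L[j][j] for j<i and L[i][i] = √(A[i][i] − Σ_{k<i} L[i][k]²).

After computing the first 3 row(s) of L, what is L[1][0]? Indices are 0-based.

L[1][0] = -1

Step 1: L[0][0] = √(1) = 1.
  L[1][0] = (-1) / L[0][0] = -1.
Step 2: L[1][1] = √(1) = 1.
  L[2][0] = (-2) / L[0][0] = -2.
  L[2][1] = (3) / L[1][1] = 3.
Step 3: L[2][2] = √(16) = 4.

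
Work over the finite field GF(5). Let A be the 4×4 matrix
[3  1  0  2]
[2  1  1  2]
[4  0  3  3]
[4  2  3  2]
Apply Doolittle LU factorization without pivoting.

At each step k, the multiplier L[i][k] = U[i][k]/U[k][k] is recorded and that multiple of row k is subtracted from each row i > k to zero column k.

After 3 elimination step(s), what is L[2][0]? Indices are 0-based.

k=0: U[0][0]=3
  eliminate (1,0): mult=4, new row 1: (0, 2, 1, 4); set L[1][0]=4
  eliminate (2,0): mult=3, new row 2: (0, 2, 3, 2); set L[2][0]=3
  eliminate (3,0): mult=3, new row 3: (0, 4, 3, 1); set L[3][0]=3
k=1: U[1][1]=2
  eliminate (2,1): mult=1, new row 2: (0, 0, 2, 3); set L[2][1]=1
  eliminate (3,1): mult=2, new row 3: (0, 0, 1, 3); set L[3][1]=2
k=2: U[2][2]=2
  eliminate (3,2): mult=3, new row 3: (0, 0, 0, 4); set L[3][2]=3

L[2][0] = 3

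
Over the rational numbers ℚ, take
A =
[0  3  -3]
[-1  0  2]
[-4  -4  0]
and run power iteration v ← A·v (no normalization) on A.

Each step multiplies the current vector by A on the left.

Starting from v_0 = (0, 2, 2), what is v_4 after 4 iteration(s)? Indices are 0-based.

v_0 = (0, 2, 2).
v_1 = A·v_0 = (0, 4, -8).
v_2 = A·v_1 = (36, -16, -16).
v_3 = A·v_2 = (0, -68, -80).
v_4 = A·v_3 = (36, -160, 272).

v_4 = (36, -160, 272)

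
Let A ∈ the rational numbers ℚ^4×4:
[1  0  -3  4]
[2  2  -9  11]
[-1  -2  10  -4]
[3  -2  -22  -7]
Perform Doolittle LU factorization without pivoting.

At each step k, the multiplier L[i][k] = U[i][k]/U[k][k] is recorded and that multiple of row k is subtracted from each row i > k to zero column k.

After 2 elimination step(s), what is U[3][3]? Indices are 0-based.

U[3][3] = -16

[col 0] pivot 1
  R1 -= 2*R0 → (0, 2, -3, 3)  (L[1][0] := 2)
  R2 -= -1*R0 → (0, -2, 7, 0)  (L[2][0] := -1)
  R3 -= 3*R0 → (0, -2, -13, -19)  (L[3][0] := 3)
[col 1] pivot 2
  R2 -= -1*R1 → (0, 0, 4, 3)  (L[2][1] := -1)
  R3 -= -1*R1 → (0, 0, -16, -16)  (L[3][1] := -1)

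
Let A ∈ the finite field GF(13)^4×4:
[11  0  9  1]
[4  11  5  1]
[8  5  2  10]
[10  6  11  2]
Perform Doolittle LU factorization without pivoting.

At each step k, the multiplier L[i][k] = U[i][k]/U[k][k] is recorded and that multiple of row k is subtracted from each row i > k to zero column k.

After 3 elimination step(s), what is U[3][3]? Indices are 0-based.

U[3][3] = 11

k=0: U[0][0]=11
  eliminate (1,0): mult=11, new row 1: (0, 11, 10, 3); set L[1][0]=11
  eliminate (2,0): mult=9, new row 2: (0, 5, 12, 1); set L[2][0]=9
  eliminate (3,0): mult=8, new row 3: (0, 6, 4, 7); set L[3][0]=8
k=1: U[1][1]=11
  eliminate (2,1): mult=4, new row 2: (0, 0, 11, 2); set L[2][1]=4
  eliminate (3,1): mult=10, new row 3: (0, 0, 8, 3); set L[3][1]=10
k=2: U[2][2]=11
  eliminate (3,2): mult=9, new row 3: (0, 0, 0, 11); set L[3][2]=9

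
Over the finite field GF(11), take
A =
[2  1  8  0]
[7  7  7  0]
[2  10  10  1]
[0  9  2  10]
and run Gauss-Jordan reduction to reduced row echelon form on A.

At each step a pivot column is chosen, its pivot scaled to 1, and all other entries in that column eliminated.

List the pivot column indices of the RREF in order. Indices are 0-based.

pivot columns: 0, 1, 2, 3

pivot(0,0)=2: scale R0 → (1, 6, 4, 0)
  clear (1,0): R1 −= (7)R0 → (0, 9, 1, 0)
  clear (2,0): R2 −= (2)R0 → (0, 9, 2, 1)
pivot(1,1)=9: scale R1 → (0, 1, 5, 0)
  clear (0,1): R0 −= (6)R1 → (1, 0, 7, 0)
  clear (2,1): R2 −= (9)R1 → (0, 0, 1, 1)
  clear (3,1): R3 −= (9)R1 → (0, 0, 1, 10)
pivot(2,2)=1: scale R2 → (0, 0, 1, 1)
  clear (0,2): R0 −= (7)R2 → (1, 0, 0, 4)
  clear (1,2): R1 −= (5)R2 → (0, 1, 0, 6)
  clear (3,2): R3 −= (1)R2 → (0, 0, 0, 9)
pivot(3,3)=9: scale R3 → (0, 0, 0, 1)
  clear (0,3): R0 −= (4)R3 → (1, 0, 0, 0)
  clear (1,3): R1 −= (6)R3 → (0, 1, 0, 0)
  clear (2,3): R2 −= (1)R3 → (0, 0, 1, 0)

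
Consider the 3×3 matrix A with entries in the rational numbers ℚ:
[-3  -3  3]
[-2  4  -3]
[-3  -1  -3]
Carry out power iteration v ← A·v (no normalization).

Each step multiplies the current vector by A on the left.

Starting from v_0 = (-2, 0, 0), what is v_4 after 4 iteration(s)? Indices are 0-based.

v_4 = (372, -74, -472)

v_0 = (-2, 0, 0).
v_1 = A·v_0 = (6, 4, 6).
v_2 = A·v_1 = (-12, -14, -40).
v_3 = A·v_2 = (-42, 88, 170).
v_4 = A·v_3 = (372, -74, -472).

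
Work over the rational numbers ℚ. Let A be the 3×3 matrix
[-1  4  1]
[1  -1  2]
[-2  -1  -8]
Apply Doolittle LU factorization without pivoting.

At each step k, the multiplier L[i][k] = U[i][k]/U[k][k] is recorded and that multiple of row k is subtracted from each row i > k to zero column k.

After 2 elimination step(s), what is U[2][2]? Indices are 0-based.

Step 1: pivot at (0,0) is -1.
  row1 ← row1 − (-1)·row0  ⇒  L[1][0]=-1, U row1=(0, 3, 3)
  row2 ← row2 − (2)·row0  ⇒  L[2][0]=2, U row2=(0, -9, -10)
Step 2: pivot at (1,1) is 3.
  row2 ← row2 − (-3)·row1  ⇒  L[2][1]=-3, U row2=(0, 0, -1)

U[2][2] = -1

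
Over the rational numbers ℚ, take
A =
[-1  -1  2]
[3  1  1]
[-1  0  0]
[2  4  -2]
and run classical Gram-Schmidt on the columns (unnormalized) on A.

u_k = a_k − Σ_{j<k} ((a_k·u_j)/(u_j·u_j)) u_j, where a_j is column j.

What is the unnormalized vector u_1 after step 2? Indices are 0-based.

Step 1: u_0 = a_0 = (-1, 3, -1, 2).
Step 2: u_1 = a_1 − (4/5)·u_0 = (-1/5, -7/5, 4/5, 12/5).

u_1 = (-1/5, -7/5, 4/5, 12/5)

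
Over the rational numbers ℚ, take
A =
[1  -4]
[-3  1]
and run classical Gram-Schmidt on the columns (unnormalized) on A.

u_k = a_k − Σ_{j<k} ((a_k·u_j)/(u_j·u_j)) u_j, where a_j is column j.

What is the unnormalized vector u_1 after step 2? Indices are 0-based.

Step 1: u_0 = a_0 = (1, -3).
Step 2: u_1 = a_1 − (-7/10)·u_0 = (-33/10, -11/10).

u_1 = (-33/10, -11/10)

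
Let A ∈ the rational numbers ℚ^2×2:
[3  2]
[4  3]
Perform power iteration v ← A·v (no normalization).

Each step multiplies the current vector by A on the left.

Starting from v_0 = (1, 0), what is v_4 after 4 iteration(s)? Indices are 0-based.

v_4 = (577, 816)

v_0 = (1, 0).
v_1 = A·v_0 = (3, 4).
v_2 = A·v_1 = (17, 24).
v_3 = A·v_2 = (99, 140).
v_4 = A·v_3 = (577, 816).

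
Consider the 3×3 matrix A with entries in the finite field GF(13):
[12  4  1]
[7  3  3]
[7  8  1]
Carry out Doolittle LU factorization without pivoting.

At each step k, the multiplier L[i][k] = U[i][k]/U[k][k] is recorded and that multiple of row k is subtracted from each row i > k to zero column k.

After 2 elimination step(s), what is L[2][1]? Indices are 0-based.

L[2][1] = 2

[col 0] pivot 12
  R1 -= 6*R0 → (0, 5, 10)  (L[1][0] := 6)
  R2 -= 6*R0 → (0, 10, 8)  (L[2][0] := 6)
[col 1] pivot 5
  R2 -= 2*R1 → (0, 0, 1)  (L[2][1] := 2)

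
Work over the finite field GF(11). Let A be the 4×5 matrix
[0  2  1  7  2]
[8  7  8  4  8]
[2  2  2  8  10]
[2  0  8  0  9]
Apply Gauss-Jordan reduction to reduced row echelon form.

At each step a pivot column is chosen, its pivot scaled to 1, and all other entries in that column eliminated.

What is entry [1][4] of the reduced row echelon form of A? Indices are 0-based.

M[1][4] = 7

step 1: exchange rows 0,1
step 1: normalize row 0 (÷8) = (1, 5, 1, 6, 1)
  row 2: subtract 2×row0 = (0, 3, 0, 7, 8)
  row 3: subtract 2×row0 = (0, 1, 6, 10, 7)
step 2: normalize row 1 (÷2) = (0, 1, 6, 9, 1)
  row 0: subtract 5×row1 = (1, 0, 4, 5, 7)
  row 2: subtract 3×row1 = (0, 0, 4, 2, 5)
  row 3: subtract 1×row1 = (0, 0, 0, 1, 6)
step 3: normalize row 2 (÷4) = (0, 0, 1, 6, 4)
  row 0: subtract 4×row2 = (1, 0, 0, 3, 2)
  row 1: subtract 6×row2 = (0, 1, 0, 6, 10)
step 4: normalize row 3 (÷1) = (0, 0, 0, 1, 6)
  row 0: subtract 3×row3 = (1, 0, 0, 0, 6)
  row 1: subtract 6×row3 = (0, 1, 0, 0, 7)
  row 2: subtract 6×row3 = (0, 0, 1, 0, 1)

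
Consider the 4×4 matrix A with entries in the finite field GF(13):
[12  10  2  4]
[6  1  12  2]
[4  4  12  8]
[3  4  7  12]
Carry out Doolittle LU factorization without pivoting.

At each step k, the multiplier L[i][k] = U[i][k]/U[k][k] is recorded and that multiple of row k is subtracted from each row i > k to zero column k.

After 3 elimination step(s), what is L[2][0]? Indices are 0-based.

L[2][0] = 9

[col 0] pivot 12
  R1 -= 7*R0 → (0, 9, 11, 0)  (L[1][0] := 7)
  R2 -= 9*R0 → (0, 5, 7, 11)  (L[2][0] := 9)
  R3 -= 10*R0 → (0, 8, 0, 11)  (L[3][0] := 10)
[col 1] pivot 9
  R2 -= 2*R1 → (0, 0, 11, 11)  (L[2][1] := 2)
  R3 -= 11*R1 → (0, 0, 9, 11)  (L[3][1] := 11)
[col 2] pivot 11
  R3 -= 2*R2 → (0, 0, 0, 2)  (L[3][2] := 2)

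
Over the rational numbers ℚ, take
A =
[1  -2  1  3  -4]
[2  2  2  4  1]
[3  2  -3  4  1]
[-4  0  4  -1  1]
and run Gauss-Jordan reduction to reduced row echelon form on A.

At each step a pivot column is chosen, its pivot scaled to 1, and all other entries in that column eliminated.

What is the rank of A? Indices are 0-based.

pivot(0,0)=1: scale R0 → (1, -2, 1, 3, -4)
  clear (1,0): R1 −= (2)R0 → (0, 6, 0, -2, 9)
  clear (2,0): R2 −= (3)R0 → (0, 8, -6, -5, 13)
  clear (3,0): R3 −= (-4)R0 → (0, -8, 8, 11, -15)
pivot(1,1)=6: scale R1 → (0, 1, 0, -1/3, 3/2)
  clear (0,1): R0 −= (-2)R1 → (1, 0, 1, 7/3, -1)
  clear (2,1): R2 −= (8)R1 → (0, 0, -6, -7/3, 1)
  clear (3,1): R3 −= (-8)R1 → (0, 0, 8, 25/3, -3)
pivot(2,2)=-6: scale R2 → (0, 0, 1, 7/18, -1/6)
  clear (0,2): R0 −= (1)R2 → (1, 0, 0, 35/18, -5/6)
  clear (3,2): R3 −= (8)R2 → (0, 0, 0, 47/9, -5/3)
pivot(3,3)=47/9: scale R3 → (0, 0, 0, 1, -15/47)
  clear (0,3): R0 −= (35/18)R3 → (1, 0, 0, 0, -10/47)
  clear (1,3): R1 −= (-1/3)R3 → (0, 1, 0, 0, 131/94)
  clear (2,3): R2 −= (7/18)R3 → (0, 0, 1, 0, -2/47)

rank = 4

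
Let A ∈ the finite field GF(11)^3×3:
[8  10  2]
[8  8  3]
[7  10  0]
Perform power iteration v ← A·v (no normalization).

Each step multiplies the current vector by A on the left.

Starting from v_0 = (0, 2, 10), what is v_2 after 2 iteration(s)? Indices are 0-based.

v_0 = (0, 2, 10).
v_1 = A·v_0 = (7, 2, 9).
v_2 = A·v_1 = (6, 0, 3).

v_2 = (6, 0, 3)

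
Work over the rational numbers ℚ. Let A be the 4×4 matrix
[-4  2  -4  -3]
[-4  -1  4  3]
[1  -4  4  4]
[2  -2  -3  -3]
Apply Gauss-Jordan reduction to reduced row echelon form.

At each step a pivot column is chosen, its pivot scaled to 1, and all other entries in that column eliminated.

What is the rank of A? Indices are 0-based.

[1] R0 /= -4  ⇒  (1, -1/2, 1, 3/4)
     R1 -= -4·R0  ⇒  (0, -3, 8, 6)
     R2 -= 1·R0  ⇒  (0, -7/2, 3, 13/4)
     R3 -= 2·R0  ⇒  (0, -1, -5, -9/2)
[2] R1 /= -3  ⇒  (0, 1, -8/3, -2)
     R0 -= -1/2·R1  ⇒  (1, 0, -1/3, -1/4)
     R2 -= -7/2·R1  ⇒  (0, 0, -19/3, -15/4)
     R3 -= -1·R1  ⇒  (0, 0, -23/3, -13/2)
[3] R2 /= -19/3  ⇒  (0, 0, 1, 45/76)
     R0 -= -1/3·R2  ⇒  (1, 0, 0, -1/19)
     R1 -= -8/3·R2  ⇒  (0, 1, 0, -8/19)
     R3 -= -23/3·R2  ⇒  (0, 0, 0, -149/76)
[4] R3 /= -149/76  ⇒  (0, 0, 0, 1)
     R0 -= -1/19·R3  ⇒  (1, 0, 0, 0)
     R1 -= -8/19·R3  ⇒  (0, 1, 0, 0)
     R2 -= 45/76·R3  ⇒  (0, 0, 1, 0)

rank = 4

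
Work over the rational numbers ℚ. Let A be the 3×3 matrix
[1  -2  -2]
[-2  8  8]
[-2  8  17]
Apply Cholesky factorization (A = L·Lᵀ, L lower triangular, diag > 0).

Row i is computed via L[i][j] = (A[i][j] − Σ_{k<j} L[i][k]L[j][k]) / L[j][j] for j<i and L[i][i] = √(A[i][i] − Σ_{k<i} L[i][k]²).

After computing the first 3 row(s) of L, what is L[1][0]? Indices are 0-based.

Step 1: L[0][0] = √(1) = 1.
  L[1][0] = (-2) / L[0][0] = -2.
Step 2: L[1][1] = √(4) = 2.
  L[2][0] = (-2) / L[0][0] = -2.
  L[2][1] = (4) / L[1][1] = 2.
Step 3: L[2][2] = √(9) = 3.

L[1][0] = -2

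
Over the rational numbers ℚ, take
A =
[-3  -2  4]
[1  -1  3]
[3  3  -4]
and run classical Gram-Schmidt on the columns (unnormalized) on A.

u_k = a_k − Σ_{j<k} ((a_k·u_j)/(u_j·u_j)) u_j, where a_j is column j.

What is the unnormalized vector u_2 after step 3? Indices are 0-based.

u_2 = (39/35, 39/70, 13/14)

Step 1: u_0 = a_0 = (-3, 1, 3).
Step 2: u_1 = a_1 − (14/19)·u_0 = (4/19, -33/19, 15/19).
Step 3: u_2 = a_2 − (-21/19)·u_0 − (-143/70)·u_1 = (39/35, 39/70, 13/14).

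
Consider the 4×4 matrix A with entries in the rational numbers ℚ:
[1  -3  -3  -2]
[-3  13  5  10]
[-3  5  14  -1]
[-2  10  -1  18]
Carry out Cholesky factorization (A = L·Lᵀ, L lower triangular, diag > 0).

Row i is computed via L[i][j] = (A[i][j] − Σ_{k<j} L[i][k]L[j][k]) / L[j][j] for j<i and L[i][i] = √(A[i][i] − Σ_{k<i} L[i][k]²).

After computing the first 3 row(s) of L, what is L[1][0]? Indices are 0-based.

L[1][0] = -3

Step 1: L[0][0] = √(1) = 1.
  L[1][0] = (-3) / L[0][0] = -3.
Step 2: L[1][1] = √(4) = 2.
  L[2][0] = (-3) / L[0][0] = -3.
  L[2][1] = (-4) / L[1][1] = -2.
Step 3: L[2][2] = √(1) = 1.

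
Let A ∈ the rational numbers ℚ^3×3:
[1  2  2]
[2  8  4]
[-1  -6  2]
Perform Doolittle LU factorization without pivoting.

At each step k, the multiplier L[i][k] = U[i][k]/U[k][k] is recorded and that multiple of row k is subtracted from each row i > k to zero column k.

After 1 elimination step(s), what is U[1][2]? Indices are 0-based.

U[1][2] = 0

Step 1: pivot at (0,0) is 1.
  row1 ← row1 − (2)·row0  ⇒  L[1][0]=2, U row1=(0, 4, 0)
  row2 ← row2 − (-1)·row0  ⇒  L[2][0]=-1, U row2=(0, -4, 4)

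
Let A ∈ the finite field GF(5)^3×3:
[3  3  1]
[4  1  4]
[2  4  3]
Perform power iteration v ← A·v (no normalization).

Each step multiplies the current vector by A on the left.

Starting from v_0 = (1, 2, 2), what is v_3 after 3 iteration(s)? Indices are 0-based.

v_3 = (0, 0, 3)

v_0 = (1, 2, 2).
v_1 = A·v_0 = (1, 4, 1).
v_2 = A·v_1 = (1, 2, 1).
v_3 = A·v_2 = (0, 0, 3).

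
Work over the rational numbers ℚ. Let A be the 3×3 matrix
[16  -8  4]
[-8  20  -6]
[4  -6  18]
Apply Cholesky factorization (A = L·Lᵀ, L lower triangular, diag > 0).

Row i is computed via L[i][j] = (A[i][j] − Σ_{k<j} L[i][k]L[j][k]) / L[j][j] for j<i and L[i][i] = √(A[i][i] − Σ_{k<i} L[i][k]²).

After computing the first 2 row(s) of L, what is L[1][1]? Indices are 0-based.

L[1][1] = 4

Step 1: L[0][0] = √(16) = 4.
  L[1][0] = (-8) / L[0][0] = -2.
Step 2: L[1][1] = √(16) = 4.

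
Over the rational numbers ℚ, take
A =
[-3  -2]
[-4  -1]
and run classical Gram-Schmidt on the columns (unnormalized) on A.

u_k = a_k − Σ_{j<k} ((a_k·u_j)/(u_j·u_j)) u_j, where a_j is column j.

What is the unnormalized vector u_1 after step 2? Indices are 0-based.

Step 1: u_0 = a_0 = (-3, -4).
Step 2: u_1 = a_1 − (2/5)·u_0 = (-4/5, 3/5).

u_1 = (-4/5, 3/5)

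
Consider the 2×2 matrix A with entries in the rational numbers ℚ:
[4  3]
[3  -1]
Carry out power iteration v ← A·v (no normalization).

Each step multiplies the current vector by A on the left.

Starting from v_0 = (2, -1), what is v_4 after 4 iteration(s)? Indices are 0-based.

v_0 = (2, -1).
v_1 = A·v_0 = (5, 7).
v_2 = A·v_1 = (41, 8).
v_3 = A·v_2 = (188, 115).
v_4 = A·v_3 = (1097, 449).

v_4 = (1097, 449)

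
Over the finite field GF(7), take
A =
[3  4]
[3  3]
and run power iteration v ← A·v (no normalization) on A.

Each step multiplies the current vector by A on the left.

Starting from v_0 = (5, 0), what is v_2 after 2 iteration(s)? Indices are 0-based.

v_2 = (0, 6)

v_0 = (5, 0).
v_1 = A·v_0 = (1, 1).
v_2 = A·v_1 = (0, 6).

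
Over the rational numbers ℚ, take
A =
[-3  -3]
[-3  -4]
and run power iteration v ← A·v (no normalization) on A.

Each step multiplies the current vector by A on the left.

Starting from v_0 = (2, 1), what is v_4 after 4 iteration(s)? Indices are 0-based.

v_0 = (2, 1).
v_1 = A·v_0 = (-9, -10).
v_2 = A·v_1 = (57, 67).
v_3 = A·v_2 = (-372, -439).
v_4 = A·v_3 = (2433, 2872).

v_4 = (2433, 2872)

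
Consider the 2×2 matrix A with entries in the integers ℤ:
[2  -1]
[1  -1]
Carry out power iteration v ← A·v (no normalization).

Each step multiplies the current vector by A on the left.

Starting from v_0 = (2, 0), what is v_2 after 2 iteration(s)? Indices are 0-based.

v_2 = (6, 2)

v_0 = (2, 0).
v_1 = A·v_0 = (4, 2).
v_2 = A·v_1 = (6, 2).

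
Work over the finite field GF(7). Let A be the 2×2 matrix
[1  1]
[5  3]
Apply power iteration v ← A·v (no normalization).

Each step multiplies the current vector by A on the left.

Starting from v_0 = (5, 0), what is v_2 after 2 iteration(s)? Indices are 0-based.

v_2 = (2, 2)

v_0 = (5, 0).
v_1 = A·v_0 = (5, 4).
v_2 = A·v_1 = (2, 2).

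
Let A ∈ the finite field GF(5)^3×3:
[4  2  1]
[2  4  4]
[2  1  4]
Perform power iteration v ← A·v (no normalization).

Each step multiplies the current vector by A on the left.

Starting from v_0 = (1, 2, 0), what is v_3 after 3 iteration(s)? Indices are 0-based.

v_0 = (1, 2, 0).
v_1 = A·v_0 = (3, 0, 4).
v_2 = A·v_1 = (1, 2, 2).
v_3 = A·v_2 = (0, 3, 2).

v_3 = (0, 3, 2)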